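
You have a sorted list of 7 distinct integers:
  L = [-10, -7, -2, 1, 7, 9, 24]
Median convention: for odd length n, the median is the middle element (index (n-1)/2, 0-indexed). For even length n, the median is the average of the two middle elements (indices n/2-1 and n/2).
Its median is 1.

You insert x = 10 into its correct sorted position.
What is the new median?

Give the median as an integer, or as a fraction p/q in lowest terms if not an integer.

Old list (sorted, length 7): [-10, -7, -2, 1, 7, 9, 24]
Old median = 1
Insert x = 10
Old length odd (7). Middle was index 3 = 1.
New length even (8). New median = avg of two middle elements.
x = 10: 6 elements are < x, 1 elements are > x.
New sorted list: [-10, -7, -2, 1, 7, 9, 10, 24]
New median = 4

Answer: 4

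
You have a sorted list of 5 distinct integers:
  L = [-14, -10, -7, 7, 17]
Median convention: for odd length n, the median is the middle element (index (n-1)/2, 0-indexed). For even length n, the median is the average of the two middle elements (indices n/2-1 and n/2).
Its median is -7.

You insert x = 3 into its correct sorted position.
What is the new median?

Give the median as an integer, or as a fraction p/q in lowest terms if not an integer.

Answer: -2

Derivation:
Old list (sorted, length 5): [-14, -10, -7, 7, 17]
Old median = -7
Insert x = 3
Old length odd (5). Middle was index 2 = -7.
New length even (6). New median = avg of two middle elements.
x = 3: 3 elements are < x, 2 elements are > x.
New sorted list: [-14, -10, -7, 3, 7, 17]
New median = -2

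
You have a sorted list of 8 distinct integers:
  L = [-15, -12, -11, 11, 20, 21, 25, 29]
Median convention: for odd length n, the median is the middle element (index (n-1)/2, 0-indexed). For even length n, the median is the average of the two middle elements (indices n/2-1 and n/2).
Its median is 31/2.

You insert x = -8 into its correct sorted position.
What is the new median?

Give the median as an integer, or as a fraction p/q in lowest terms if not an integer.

Old list (sorted, length 8): [-15, -12, -11, 11, 20, 21, 25, 29]
Old median = 31/2
Insert x = -8
Old length even (8). Middle pair: indices 3,4 = 11,20.
New length odd (9). New median = single middle element.
x = -8: 3 elements are < x, 5 elements are > x.
New sorted list: [-15, -12, -11, -8, 11, 20, 21, 25, 29]
New median = 11

Answer: 11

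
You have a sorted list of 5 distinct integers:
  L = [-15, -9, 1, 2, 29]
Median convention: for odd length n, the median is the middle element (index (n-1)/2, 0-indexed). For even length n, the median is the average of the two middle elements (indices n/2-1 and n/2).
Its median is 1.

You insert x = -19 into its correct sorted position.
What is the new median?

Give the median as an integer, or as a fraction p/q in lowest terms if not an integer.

Old list (sorted, length 5): [-15, -9, 1, 2, 29]
Old median = 1
Insert x = -19
Old length odd (5). Middle was index 2 = 1.
New length even (6). New median = avg of two middle elements.
x = -19: 0 elements are < x, 5 elements are > x.
New sorted list: [-19, -15, -9, 1, 2, 29]
New median = -4

Answer: -4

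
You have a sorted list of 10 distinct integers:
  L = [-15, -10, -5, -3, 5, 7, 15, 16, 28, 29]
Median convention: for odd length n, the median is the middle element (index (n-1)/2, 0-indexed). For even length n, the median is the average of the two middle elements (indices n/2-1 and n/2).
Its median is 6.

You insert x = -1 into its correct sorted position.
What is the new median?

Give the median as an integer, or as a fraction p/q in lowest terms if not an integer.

Answer: 5

Derivation:
Old list (sorted, length 10): [-15, -10, -5, -3, 5, 7, 15, 16, 28, 29]
Old median = 6
Insert x = -1
Old length even (10). Middle pair: indices 4,5 = 5,7.
New length odd (11). New median = single middle element.
x = -1: 4 elements are < x, 6 elements are > x.
New sorted list: [-15, -10, -5, -3, -1, 5, 7, 15, 16, 28, 29]
New median = 5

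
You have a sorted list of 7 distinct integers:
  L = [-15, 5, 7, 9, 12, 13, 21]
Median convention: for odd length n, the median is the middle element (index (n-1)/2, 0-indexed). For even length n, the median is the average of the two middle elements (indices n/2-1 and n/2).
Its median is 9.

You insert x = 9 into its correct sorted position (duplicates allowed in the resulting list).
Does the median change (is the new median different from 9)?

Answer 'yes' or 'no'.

Old median = 9
Insert x = 9
New median = 9
Changed? no

Answer: no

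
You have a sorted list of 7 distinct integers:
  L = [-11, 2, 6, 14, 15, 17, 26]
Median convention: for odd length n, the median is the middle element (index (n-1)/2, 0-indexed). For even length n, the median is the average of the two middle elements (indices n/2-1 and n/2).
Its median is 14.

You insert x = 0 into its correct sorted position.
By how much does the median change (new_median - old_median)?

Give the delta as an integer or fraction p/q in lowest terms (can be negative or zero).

Old median = 14
After inserting x = 0: new sorted = [-11, 0, 2, 6, 14, 15, 17, 26]
New median = 10
Delta = 10 - 14 = -4

Answer: -4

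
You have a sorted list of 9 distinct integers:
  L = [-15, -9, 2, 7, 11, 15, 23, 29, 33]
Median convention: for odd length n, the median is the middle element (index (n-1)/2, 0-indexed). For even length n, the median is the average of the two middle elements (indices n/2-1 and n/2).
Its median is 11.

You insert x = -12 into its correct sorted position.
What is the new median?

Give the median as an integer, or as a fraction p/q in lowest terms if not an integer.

Answer: 9

Derivation:
Old list (sorted, length 9): [-15, -9, 2, 7, 11, 15, 23, 29, 33]
Old median = 11
Insert x = -12
Old length odd (9). Middle was index 4 = 11.
New length even (10). New median = avg of two middle elements.
x = -12: 1 elements are < x, 8 elements are > x.
New sorted list: [-15, -12, -9, 2, 7, 11, 15, 23, 29, 33]
New median = 9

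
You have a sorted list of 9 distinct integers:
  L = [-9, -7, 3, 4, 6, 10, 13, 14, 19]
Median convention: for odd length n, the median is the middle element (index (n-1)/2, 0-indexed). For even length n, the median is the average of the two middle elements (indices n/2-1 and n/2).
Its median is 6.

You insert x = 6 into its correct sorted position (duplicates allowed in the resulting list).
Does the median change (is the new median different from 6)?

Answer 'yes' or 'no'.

Old median = 6
Insert x = 6
New median = 6
Changed? no

Answer: no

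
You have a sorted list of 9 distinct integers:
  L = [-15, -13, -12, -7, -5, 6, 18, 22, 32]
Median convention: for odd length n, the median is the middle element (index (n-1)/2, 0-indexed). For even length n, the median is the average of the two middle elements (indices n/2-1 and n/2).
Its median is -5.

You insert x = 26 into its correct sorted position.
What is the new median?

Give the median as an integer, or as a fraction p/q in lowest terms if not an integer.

Answer: 1/2

Derivation:
Old list (sorted, length 9): [-15, -13, -12, -7, -5, 6, 18, 22, 32]
Old median = -5
Insert x = 26
Old length odd (9). Middle was index 4 = -5.
New length even (10). New median = avg of two middle elements.
x = 26: 8 elements are < x, 1 elements are > x.
New sorted list: [-15, -13, -12, -7, -5, 6, 18, 22, 26, 32]
New median = 1/2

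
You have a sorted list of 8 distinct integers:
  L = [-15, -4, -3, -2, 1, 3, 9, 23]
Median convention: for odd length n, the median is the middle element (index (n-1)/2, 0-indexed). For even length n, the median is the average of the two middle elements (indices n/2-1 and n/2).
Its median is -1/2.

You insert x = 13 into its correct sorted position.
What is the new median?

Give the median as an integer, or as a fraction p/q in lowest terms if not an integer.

Old list (sorted, length 8): [-15, -4, -3, -2, 1, 3, 9, 23]
Old median = -1/2
Insert x = 13
Old length even (8). Middle pair: indices 3,4 = -2,1.
New length odd (9). New median = single middle element.
x = 13: 7 elements are < x, 1 elements are > x.
New sorted list: [-15, -4, -3, -2, 1, 3, 9, 13, 23]
New median = 1

Answer: 1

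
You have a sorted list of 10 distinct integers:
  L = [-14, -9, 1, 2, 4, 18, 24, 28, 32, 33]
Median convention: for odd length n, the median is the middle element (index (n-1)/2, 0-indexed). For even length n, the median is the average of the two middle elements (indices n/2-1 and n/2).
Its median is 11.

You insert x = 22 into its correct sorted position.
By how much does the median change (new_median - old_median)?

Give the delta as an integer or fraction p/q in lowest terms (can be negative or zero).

Old median = 11
After inserting x = 22: new sorted = [-14, -9, 1, 2, 4, 18, 22, 24, 28, 32, 33]
New median = 18
Delta = 18 - 11 = 7

Answer: 7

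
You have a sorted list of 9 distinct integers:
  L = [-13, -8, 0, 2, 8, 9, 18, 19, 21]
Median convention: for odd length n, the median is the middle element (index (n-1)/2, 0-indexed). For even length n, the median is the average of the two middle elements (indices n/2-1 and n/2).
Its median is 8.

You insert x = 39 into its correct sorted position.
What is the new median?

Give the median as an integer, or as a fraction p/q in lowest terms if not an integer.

Old list (sorted, length 9): [-13, -8, 0, 2, 8, 9, 18, 19, 21]
Old median = 8
Insert x = 39
Old length odd (9). Middle was index 4 = 8.
New length even (10). New median = avg of two middle elements.
x = 39: 9 elements are < x, 0 elements are > x.
New sorted list: [-13, -8, 0, 2, 8, 9, 18, 19, 21, 39]
New median = 17/2

Answer: 17/2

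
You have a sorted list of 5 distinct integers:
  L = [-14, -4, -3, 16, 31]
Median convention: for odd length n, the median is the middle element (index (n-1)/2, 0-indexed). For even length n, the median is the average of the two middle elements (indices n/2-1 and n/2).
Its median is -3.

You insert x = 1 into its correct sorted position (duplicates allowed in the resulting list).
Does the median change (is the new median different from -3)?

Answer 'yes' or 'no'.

Old median = -3
Insert x = 1
New median = -1
Changed? yes

Answer: yes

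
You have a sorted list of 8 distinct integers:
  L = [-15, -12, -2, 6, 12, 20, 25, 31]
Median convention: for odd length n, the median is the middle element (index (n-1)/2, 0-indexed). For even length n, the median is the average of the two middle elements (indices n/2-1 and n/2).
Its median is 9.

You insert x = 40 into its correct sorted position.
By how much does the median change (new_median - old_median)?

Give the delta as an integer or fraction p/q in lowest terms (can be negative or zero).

Old median = 9
After inserting x = 40: new sorted = [-15, -12, -2, 6, 12, 20, 25, 31, 40]
New median = 12
Delta = 12 - 9 = 3

Answer: 3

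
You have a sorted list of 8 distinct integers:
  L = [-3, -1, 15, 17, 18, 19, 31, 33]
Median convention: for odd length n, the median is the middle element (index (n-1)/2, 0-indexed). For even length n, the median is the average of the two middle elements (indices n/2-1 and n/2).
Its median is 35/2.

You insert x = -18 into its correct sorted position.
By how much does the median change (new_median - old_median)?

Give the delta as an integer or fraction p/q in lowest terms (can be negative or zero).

Answer: -1/2

Derivation:
Old median = 35/2
After inserting x = -18: new sorted = [-18, -3, -1, 15, 17, 18, 19, 31, 33]
New median = 17
Delta = 17 - 35/2 = -1/2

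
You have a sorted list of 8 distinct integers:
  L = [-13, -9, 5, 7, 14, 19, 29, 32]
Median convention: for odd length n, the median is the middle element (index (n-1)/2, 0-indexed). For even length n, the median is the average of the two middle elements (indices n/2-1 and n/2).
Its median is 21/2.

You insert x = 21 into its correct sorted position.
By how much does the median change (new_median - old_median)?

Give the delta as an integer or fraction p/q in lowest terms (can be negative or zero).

Answer: 7/2

Derivation:
Old median = 21/2
After inserting x = 21: new sorted = [-13, -9, 5, 7, 14, 19, 21, 29, 32]
New median = 14
Delta = 14 - 21/2 = 7/2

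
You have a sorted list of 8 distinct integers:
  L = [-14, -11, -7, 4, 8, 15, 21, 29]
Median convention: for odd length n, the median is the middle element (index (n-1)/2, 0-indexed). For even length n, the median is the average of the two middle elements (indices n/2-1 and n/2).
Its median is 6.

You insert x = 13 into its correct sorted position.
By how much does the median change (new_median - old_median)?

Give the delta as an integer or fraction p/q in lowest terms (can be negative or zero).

Answer: 2

Derivation:
Old median = 6
After inserting x = 13: new sorted = [-14, -11, -7, 4, 8, 13, 15, 21, 29]
New median = 8
Delta = 8 - 6 = 2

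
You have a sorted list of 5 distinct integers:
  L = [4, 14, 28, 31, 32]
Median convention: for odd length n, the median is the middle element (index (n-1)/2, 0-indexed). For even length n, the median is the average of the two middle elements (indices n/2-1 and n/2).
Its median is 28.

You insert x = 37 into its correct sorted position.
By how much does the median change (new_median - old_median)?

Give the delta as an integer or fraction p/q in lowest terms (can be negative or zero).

Answer: 3/2

Derivation:
Old median = 28
After inserting x = 37: new sorted = [4, 14, 28, 31, 32, 37]
New median = 59/2
Delta = 59/2 - 28 = 3/2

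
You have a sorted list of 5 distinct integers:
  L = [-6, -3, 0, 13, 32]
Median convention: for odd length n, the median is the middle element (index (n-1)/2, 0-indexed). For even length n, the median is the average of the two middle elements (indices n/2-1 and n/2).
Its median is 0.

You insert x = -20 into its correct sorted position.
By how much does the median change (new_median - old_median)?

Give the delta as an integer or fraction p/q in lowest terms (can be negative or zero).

Answer: -3/2

Derivation:
Old median = 0
After inserting x = -20: new sorted = [-20, -6, -3, 0, 13, 32]
New median = -3/2
Delta = -3/2 - 0 = -3/2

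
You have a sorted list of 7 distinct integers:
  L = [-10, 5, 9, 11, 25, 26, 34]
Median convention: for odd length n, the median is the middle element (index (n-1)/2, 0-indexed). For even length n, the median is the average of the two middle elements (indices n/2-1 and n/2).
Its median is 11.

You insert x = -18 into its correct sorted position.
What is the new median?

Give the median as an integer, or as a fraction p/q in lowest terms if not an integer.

Old list (sorted, length 7): [-10, 5, 9, 11, 25, 26, 34]
Old median = 11
Insert x = -18
Old length odd (7). Middle was index 3 = 11.
New length even (8). New median = avg of two middle elements.
x = -18: 0 elements are < x, 7 elements are > x.
New sorted list: [-18, -10, 5, 9, 11, 25, 26, 34]
New median = 10

Answer: 10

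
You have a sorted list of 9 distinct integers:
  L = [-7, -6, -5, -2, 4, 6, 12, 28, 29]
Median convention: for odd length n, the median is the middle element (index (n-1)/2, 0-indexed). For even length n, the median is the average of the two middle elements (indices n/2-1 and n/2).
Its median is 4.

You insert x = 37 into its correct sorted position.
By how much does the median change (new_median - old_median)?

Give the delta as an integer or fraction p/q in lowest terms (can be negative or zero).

Answer: 1

Derivation:
Old median = 4
After inserting x = 37: new sorted = [-7, -6, -5, -2, 4, 6, 12, 28, 29, 37]
New median = 5
Delta = 5 - 4 = 1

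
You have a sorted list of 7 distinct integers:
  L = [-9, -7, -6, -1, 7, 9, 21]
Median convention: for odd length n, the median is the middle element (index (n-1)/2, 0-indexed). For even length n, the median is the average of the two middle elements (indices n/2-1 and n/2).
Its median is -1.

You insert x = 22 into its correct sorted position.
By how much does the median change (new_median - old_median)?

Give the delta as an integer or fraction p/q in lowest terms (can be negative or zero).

Old median = -1
After inserting x = 22: new sorted = [-9, -7, -6, -1, 7, 9, 21, 22]
New median = 3
Delta = 3 - -1 = 4

Answer: 4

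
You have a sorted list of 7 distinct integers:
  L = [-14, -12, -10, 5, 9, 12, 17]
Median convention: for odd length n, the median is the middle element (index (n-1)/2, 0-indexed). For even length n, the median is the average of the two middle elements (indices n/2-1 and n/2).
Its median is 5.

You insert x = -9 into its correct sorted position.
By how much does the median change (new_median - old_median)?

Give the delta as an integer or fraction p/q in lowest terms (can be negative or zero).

Old median = 5
After inserting x = -9: new sorted = [-14, -12, -10, -9, 5, 9, 12, 17]
New median = -2
Delta = -2 - 5 = -7

Answer: -7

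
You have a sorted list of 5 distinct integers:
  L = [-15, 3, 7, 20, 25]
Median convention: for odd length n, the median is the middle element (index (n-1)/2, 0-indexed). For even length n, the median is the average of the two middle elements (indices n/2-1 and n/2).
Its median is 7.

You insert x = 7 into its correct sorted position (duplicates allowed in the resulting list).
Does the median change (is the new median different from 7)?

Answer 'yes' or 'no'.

Old median = 7
Insert x = 7
New median = 7
Changed? no

Answer: no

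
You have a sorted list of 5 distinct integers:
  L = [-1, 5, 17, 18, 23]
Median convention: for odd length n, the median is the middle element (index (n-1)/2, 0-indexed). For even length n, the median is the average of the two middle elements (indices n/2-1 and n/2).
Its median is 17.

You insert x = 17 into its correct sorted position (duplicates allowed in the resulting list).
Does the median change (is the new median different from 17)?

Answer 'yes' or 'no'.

Old median = 17
Insert x = 17
New median = 17
Changed? no

Answer: no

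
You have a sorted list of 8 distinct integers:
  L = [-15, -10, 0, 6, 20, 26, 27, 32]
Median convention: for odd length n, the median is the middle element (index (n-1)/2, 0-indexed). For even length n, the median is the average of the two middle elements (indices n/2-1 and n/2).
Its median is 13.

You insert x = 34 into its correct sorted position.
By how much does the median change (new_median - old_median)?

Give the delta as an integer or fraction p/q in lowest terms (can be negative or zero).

Old median = 13
After inserting x = 34: new sorted = [-15, -10, 0, 6, 20, 26, 27, 32, 34]
New median = 20
Delta = 20 - 13 = 7

Answer: 7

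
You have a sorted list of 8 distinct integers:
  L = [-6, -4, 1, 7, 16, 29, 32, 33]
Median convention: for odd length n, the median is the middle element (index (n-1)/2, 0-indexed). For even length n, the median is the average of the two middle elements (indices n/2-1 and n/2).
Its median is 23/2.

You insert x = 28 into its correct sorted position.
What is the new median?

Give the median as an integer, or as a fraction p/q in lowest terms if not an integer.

Old list (sorted, length 8): [-6, -4, 1, 7, 16, 29, 32, 33]
Old median = 23/2
Insert x = 28
Old length even (8). Middle pair: indices 3,4 = 7,16.
New length odd (9). New median = single middle element.
x = 28: 5 elements are < x, 3 elements are > x.
New sorted list: [-6, -4, 1, 7, 16, 28, 29, 32, 33]
New median = 16

Answer: 16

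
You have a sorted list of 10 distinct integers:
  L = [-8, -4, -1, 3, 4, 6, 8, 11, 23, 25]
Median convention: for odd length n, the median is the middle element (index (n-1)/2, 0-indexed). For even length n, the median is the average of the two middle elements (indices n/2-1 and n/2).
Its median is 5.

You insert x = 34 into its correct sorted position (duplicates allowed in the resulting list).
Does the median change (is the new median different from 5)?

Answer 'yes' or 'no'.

Answer: yes

Derivation:
Old median = 5
Insert x = 34
New median = 6
Changed? yes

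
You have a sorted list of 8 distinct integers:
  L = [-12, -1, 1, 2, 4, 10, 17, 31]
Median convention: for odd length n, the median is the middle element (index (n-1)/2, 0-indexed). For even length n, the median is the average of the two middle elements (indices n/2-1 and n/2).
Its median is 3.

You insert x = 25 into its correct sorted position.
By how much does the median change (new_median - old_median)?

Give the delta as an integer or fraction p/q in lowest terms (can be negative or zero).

Old median = 3
After inserting x = 25: new sorted = [-12, -1, 1, 2, 4, 10, 17, 25, 31]
New median = 4
Delta = 4 - 3 = 1

Answer: 1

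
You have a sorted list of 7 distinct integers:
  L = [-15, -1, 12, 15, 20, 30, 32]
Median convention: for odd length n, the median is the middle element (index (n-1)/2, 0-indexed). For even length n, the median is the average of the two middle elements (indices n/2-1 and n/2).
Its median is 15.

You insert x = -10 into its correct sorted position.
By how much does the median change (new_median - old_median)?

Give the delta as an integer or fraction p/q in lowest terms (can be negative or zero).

Answer: -3/2

Derivation:
Old median = 15
After inserting x = -10: new sorted = [-15, -10, -1, 12, 15, 20, 30, 32]
New median = 27/2
Delta = 27/2 - 15 = -3/2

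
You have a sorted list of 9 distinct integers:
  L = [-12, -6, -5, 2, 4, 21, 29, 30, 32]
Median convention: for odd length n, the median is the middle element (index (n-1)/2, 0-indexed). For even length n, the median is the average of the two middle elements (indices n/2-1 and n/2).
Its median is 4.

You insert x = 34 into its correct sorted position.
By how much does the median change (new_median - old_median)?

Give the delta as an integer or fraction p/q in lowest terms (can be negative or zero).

Answer: 17/2

Derivation:
Old median = 4
After inserting x = 34: new sorted = [-12, -6, -5, 2, 4, 21, 29, 30, 32, 34]
New median = 25/2
Delta = 25/2 - 4 = 17/2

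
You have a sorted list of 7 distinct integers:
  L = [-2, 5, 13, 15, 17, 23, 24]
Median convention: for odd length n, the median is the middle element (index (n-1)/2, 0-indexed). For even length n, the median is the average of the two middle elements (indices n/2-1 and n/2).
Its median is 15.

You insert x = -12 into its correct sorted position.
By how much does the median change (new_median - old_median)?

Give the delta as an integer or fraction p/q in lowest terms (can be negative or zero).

Old median = 15
After inserting x = -12: new sorted = [-12, -2, 5, 13, 15, 17, 23, 24]
New median = 14
Delta = 14 - 15 = -1

Answer: -1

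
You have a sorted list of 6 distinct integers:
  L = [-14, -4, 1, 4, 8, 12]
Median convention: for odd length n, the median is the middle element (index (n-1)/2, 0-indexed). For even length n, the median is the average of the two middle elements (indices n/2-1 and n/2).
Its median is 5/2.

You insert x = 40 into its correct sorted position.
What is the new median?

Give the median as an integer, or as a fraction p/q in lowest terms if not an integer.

Old list (sorted, length 6): [-14, -4, 1, 4, 8, 12]
Old median = 5/2
Insert x = 40
Old length even (6). Middle pair: indices 2,3 = 1,4.
New length odd (7). New median = single middle element.
x = 40: 6 elements are < x, 0 elements are > x.
New sorted list: [-14, -4, 1, 4, 8, 12, 40]
New median = 4

Answer: 4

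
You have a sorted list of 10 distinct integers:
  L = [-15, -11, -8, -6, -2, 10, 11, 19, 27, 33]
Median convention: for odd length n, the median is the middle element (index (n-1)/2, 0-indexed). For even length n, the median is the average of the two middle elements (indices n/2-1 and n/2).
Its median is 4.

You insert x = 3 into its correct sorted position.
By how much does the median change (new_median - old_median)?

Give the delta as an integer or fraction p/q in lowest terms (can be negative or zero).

Old median = 4
After inserting x = 3: new sorted = [-15, -11, -8, -6, -2, 3, 10, 11, 19, 27, 33]
New median = 3
Delta = 3 - 4 = -1

Answer: -1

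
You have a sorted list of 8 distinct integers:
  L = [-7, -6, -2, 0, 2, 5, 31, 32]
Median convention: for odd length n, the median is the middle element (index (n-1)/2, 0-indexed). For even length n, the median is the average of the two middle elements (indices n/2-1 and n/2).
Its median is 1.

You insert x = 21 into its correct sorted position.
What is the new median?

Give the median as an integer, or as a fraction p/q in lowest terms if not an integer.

Answer: 2

Derivation:
Old list (sorted, length 8): [-7, -6, -2, 0, 2, 5, 31, 32]
Old median = 1
Insert x = 21
Old length even (8). Middle pair: indices 3,4 = 0,2.
New length odd (9). New median = single middle element.
x = 21: 6 elements are < x, 2 elements are > x.
New sorted list: [-7, -6, -2, 0, 2, 5, 21, 31, 32]
New median = 2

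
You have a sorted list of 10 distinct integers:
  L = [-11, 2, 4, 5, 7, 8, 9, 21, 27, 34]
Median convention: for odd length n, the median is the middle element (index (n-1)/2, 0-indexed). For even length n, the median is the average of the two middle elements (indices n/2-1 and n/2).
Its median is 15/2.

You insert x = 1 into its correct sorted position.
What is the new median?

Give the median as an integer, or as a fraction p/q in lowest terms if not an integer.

Answer: 7

Derivation:
Old list (sorted, length 10): [-11, 2, 4, 5, 7, 8, 9, 21, 27, 34]
Old median = 15/2
Insert x = 1
Old length even (10). Middle pair: indices 4,5 = 7,8.
New length odd (11). New median = single middle element.
x = 1: 1 elements are < x, 9 elements are > x.
New sorted list: [-11, 1, 2, 4, 5, 7, 8, 9, 21, 27, 34]
New median = 7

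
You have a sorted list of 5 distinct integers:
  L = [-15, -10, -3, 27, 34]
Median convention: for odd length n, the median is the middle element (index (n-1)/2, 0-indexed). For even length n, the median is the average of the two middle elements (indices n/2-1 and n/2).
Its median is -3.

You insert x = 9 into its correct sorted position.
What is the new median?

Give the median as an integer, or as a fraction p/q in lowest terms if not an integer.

Answer: 3

Derivation:
Old list (sorted, length 5): [-15, -10, -3, 27, 34]
Old median = -3
Insert x = 9
Old length odd (5). Middle was index 2 = -3.
New length even (6). New median = avg of two middle elements.
x = 9: 3 elements are < x, 2 elements are > x.
New sorted list: [-15, -10, -3, 9, 27, 34]
New median = 3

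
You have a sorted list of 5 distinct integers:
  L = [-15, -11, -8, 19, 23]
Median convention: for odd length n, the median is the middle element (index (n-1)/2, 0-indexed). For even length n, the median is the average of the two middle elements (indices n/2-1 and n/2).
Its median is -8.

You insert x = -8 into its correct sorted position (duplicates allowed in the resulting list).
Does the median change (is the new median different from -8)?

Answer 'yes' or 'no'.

Answer: no

Derivation:
Old median = -8
Insert x = -8
New median = -8
Changed? no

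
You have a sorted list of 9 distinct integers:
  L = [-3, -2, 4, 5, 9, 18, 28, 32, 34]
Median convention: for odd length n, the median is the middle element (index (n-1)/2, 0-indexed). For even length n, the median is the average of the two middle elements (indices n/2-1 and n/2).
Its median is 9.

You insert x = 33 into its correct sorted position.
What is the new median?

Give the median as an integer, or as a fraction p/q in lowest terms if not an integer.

Old list (sorted, length 9): [-3, -2, 4, 5, 9, 18, 28, 32, 34]
Old median = 9
Insert x = 33
Old length odd (9). Middle was index 4 = 9.
New length even (10). New median = avg of two middle elements.
x = 33: 8 elements are < x, 1 elements are > x.
New sorted list: [-3, -2, 4, 5, 9, 18, 28, 32, 33, 34]
New median = 27/2

Answer: 27/2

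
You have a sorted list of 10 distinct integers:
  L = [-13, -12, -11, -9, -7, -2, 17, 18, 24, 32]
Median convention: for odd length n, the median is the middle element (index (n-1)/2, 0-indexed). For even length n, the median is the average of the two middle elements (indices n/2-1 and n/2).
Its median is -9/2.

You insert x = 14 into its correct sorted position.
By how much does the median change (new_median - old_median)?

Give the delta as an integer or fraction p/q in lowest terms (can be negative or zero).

Old median = -9/2
After inserting x = 14: new sorted = [-13, -12, -11, -9, -7, -2, 14, 17, 18, 24, 32]
New median = -2
Delta = -2 - -9/2 = 5/2

Answer: 5/2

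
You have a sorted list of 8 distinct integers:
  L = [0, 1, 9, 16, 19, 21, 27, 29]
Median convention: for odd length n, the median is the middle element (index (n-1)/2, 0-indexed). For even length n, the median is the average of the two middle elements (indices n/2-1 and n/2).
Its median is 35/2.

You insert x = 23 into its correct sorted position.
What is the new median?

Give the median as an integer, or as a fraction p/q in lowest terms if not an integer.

Old list (sorted, length 8): [0, 1, 9, 16, 19, 21, 27, 29]
Old median = 35/2
Insert x = 23
Old length even (8). Middle pair: indices 3,4 = 16,19.
New length odd (9). New median = single middle element.
x = 23: 6 elements are < x, 2 elements are > x.
New sorted list: [0, 1, 9, 16, 19, 21, 23, 27, 29]
New median = 19

Answer: 19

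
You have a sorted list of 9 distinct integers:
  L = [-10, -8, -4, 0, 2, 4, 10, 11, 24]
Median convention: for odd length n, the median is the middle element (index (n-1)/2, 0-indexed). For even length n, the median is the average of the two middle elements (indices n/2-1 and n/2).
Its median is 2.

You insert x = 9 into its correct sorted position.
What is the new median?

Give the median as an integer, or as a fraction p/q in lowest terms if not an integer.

Old list (sorted, length 9): [-10, -8, -4, 0, 2, 4, 10, 11, 24]
Old median = 2
Insert x = 9
Old length odd (9). Middle was index 4 = 2.
New length even (10). New median = avg of two middle elements.
x = 9: 6 elements are < x, 3 elements are > x.
New sorted list: [-10, -8, -4, 0, 2, 4, 9, 10, 11, 24]
New median = 3

Answer: 3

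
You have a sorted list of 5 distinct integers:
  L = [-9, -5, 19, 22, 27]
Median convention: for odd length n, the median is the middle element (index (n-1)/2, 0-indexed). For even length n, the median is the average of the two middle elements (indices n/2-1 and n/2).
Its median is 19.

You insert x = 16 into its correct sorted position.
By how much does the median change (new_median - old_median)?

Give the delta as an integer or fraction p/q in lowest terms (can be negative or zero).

Old median = 19
After inserting x = 16: new sorted = [-9, -5, 16, 19, 22, 27]
New median = 35/2
Delta = 35/2 - 19 = -3/2

Answer: -3/2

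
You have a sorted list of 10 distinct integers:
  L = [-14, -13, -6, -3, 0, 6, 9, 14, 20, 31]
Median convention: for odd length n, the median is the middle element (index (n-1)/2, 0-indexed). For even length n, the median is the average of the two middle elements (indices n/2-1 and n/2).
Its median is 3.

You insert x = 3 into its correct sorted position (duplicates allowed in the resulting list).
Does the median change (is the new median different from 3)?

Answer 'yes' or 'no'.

Answer: no

Derivation:
Old median = 3
Insert x = 3
New median = 3
Changed? no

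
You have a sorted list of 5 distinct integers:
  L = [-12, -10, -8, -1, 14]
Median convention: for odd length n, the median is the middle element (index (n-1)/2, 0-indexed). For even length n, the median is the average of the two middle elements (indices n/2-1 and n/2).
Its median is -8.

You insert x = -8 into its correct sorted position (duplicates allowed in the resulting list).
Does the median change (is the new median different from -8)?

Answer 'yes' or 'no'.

Answer: no

Derivation:
Old median = -8
Insert x = -8
New median = -8
Changed? no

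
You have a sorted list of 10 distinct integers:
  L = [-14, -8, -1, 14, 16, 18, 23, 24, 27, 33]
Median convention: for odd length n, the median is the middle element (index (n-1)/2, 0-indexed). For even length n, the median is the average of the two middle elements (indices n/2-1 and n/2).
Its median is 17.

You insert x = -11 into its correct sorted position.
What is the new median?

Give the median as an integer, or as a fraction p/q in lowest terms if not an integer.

Old list (sorted, length 10): [-14, -8, -1, 14, 16, 18, 23, 24, 27, 33]
Old median = 17
Insert x = -11
Old length even (10). Middle pair: indices 4,5 = 16,18.
New length odd (11). New median = single middle element.
x = -11: 1 elements are < x, 9 elements are > x.
New sorted list: [-14, -11, -8, -1, 14, 16, 18, 23, 24, 27, 33]
New median = 16

Answer: 16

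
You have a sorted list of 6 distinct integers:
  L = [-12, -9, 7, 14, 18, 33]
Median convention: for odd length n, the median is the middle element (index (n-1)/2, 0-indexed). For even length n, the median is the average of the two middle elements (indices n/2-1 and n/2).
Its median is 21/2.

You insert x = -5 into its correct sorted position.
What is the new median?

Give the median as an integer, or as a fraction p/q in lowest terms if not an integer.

Old list (sorted, length 6): [-12, -9, 7, 14, 18, 33]
Old median = 21/2
Insert x = -5
Old length even (6). Middle pair: indices 2,3 = 7,14.
New length odd (7). New median = single middle element.
x = -5: 2 elements are < x, 4 elements are > x.
New sorted list: [-12, -9, -5, 7, 14, 18, 33]
New median = 7

Answer: 7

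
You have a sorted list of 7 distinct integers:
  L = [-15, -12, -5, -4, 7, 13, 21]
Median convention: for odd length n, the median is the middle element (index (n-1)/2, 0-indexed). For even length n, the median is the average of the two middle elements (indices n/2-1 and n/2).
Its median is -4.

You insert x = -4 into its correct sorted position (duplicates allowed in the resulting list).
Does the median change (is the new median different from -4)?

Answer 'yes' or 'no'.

Old median = -4
Insert x = -4
New median = -4
Changed? no

Answer: no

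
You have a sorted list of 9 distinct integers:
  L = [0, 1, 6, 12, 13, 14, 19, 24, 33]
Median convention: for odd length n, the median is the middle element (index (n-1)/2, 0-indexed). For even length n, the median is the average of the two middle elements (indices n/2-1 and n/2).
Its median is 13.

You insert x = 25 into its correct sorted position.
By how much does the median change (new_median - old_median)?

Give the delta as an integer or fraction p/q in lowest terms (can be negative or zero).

Old median = 13
After inserting x = 25: new sorted = [0, 1, 6, 12, 13, 14, 19, 24, 25, 33]
New median = 27/2
Delta = 27/2 - 13 = 1/2

Answer: 1/2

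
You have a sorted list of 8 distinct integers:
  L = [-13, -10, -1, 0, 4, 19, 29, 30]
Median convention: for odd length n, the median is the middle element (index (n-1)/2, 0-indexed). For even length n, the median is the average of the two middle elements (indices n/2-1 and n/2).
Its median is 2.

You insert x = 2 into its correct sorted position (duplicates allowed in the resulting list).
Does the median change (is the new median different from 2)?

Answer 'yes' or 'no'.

Answer: no

Derivation:
Old median = 2
Insert x = 2
New median = 2
Changed? no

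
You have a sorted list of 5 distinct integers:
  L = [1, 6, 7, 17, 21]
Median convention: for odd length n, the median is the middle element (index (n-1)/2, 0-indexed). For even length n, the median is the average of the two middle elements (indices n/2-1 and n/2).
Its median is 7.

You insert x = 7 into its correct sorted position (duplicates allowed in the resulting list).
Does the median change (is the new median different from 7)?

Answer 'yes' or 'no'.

Old median = 7
Insert x = 7
New median = 7
Changed? no

Answer: no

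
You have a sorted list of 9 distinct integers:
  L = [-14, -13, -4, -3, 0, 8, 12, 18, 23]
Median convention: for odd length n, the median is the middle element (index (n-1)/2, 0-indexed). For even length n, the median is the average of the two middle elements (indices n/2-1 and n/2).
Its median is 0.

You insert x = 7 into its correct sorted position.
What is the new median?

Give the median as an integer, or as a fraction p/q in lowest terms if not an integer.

Old list (sorted, length 9): [-14, -13, -4, -3, 0, 8, 12, 18, 23]
Old median = 0
Insert x = 7
Old length odd (9). Middle was index 4 = 0.
New length even (10). New median = avg of two middle elements.
x = 7: 5 elements are < x, 4 elements are > x.
New sorted list: [-14, -13, -4, -3, 0, 7, 8, 12, 18, 23]
New median = 7/2

Answer: 7/2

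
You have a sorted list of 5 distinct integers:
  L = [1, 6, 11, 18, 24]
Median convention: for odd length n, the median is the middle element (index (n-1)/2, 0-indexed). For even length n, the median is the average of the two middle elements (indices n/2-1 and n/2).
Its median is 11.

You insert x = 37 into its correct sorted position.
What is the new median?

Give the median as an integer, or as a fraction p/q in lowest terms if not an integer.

Old list (sorted, length 5): [1, 6, 11, 18, 24]
Old median = 11
Insert x = 37
Old length odd (5). Middle was index 2 = 11.
New length even (6). New median = avg of two middle elements.
x = 37: 5 elements are < x, 0 elements are > x.
New sorted list: [1, 6, 11, 18, 24, 37]
New median = 29/2

Answer: 29/2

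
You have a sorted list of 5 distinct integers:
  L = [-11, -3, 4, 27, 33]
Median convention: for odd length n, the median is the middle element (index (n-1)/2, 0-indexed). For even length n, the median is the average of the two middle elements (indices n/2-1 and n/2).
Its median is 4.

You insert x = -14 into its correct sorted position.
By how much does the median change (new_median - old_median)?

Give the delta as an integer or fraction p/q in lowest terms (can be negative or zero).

Old median = 4
After inserting x = -14: new sorted = [-14, -11, -3, 4, 27, 33]
New median = 1/2
Delta = 1/2 - 4 = -7/2

Answer: -7/2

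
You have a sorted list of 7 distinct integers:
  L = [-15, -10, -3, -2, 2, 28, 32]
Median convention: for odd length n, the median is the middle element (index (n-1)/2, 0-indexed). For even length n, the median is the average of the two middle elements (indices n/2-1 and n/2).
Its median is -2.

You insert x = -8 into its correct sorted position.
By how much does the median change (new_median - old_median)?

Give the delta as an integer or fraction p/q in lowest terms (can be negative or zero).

Old median = -2
After inserting x = -8: new sorted = [-15, -10, -8, -3, -2, 2, 28, 32]
New median = -5/2
Delta = -5/2 - -2 = -1/2

Answer: -1/2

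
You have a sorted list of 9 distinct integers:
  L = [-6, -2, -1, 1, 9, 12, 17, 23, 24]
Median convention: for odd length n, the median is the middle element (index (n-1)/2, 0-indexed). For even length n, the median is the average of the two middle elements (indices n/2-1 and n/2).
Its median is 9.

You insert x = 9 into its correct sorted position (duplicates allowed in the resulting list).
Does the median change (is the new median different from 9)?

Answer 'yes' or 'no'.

Old median = 9
Insert x = 9
New median = 9
Changed? no

Answer: no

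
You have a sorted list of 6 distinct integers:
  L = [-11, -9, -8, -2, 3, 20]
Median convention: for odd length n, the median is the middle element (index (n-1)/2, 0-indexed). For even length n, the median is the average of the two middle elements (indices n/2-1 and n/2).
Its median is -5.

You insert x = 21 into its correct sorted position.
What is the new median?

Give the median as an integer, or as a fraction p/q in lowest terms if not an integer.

Old list (sorted, length 6): [-11, -9, -8, -2, 3, 20]
Old median = -5
Insert x = 21
Old length even (6). Middle pair: indices 2,3 = -8,-2.
New length odd (7). New median = single middle element.
x = 21: 6 elements are < x, 0 elements are > x.
New sorted list: [-11, -9, -8, -2, 3, 20, 21]
New median = -2

Answer: -2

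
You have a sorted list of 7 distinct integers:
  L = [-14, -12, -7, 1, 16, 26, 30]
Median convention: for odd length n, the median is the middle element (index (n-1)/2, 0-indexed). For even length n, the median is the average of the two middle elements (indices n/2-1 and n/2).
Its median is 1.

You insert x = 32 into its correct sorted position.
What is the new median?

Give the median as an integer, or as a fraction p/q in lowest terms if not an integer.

Old list (sorted, length 7): [-14, -12, -7, 1, 16, 26, 30]
Old median = 1
Insert x = 32
Old length odd (7). Middle was index 3 = 1.
New length even (8). New median = avg of two middle elements.
x = 32: 7 elements are < x, 0 elements are > x.
New sorted list: [-14, -12, -7, 1, 16, 26, 30, 32]
New median = 17/2

Answer: 17/2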